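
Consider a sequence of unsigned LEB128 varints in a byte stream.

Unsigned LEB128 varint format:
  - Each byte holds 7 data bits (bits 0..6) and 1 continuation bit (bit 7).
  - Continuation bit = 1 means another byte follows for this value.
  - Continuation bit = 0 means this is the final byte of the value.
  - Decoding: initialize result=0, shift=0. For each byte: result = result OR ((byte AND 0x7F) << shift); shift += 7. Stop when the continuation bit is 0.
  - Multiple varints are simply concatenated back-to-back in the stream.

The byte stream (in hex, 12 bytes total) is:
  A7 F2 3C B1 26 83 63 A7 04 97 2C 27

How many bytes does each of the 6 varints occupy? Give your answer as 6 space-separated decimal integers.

Answer: 3 2 2 2 2 1

Derivation:
  byte[0]=0xA7 cont=1 payload=0x27=39: acc |= 39<<0 -> acc=39 shift=7
  byte[1]=0xF2 cont=1 payload=0x72=114: acc |= 114<<7 -> acc=14631 shift=14
  byte[2]=0x3C cont=0 payload=0x3C=60: acc |= 60<<14 -> acc=997671 shift=21 [end]
Varint 1: bytes[0:3] = A7 F2 3C -> value 997671 (3 byte(s))
  byte[3]=0xB1 cont=1 payload=0x31=49: acc |= 49<<0 -> acc=49 shift=7
  byte[4]=0x26 cont=0 payload=0x26=38: acc |= 38<<7 -> acc=4913 shift=14 [end]
Varint 2: bytes[3:5] = B1 26 -> value 4913 (2 byte(s))
  byte[5]=0x83 cont=1 payload=0x03=3: acc |= 3<<0 -> acc=3 shift=7
  byte[6]=0x63 cont=0 payload=0x63=99: acc |= 99<<7 -> acc=12675 shift=14 [end]
Varint 3: bytes[5:7] = 83 63 -> value 12675 (2 byte(s))
  byte[7]=0xA7 cont=1 payload=0x27=39: acc |= 39<<0 -> acc=39 shift=7
  byte[8]=0x04 cont=0 payload=0x04=4: acc |= 4<<7 -> acc=551 shift=14 [end]
Varint 4: bytes[7:9] = A7 04 -> value 551 (2 byte(s))
  byte[9]=0x97 cont=1 payload=0x17=23: acc |= 23<<0 -> acc=23 shift=7
  byte[10]=0x2C cont=0 payload=0x2C=44: acc |= 44<<7 -> acc=5655 shift=14 [end]
Varint 5: bytes[9:11] = 97 2C -> value 5655 (2 byte(s))
  byte[11]=0x27 cont=0 payload=0x27=39: acc |= 39<<0 -> acc=39 shift=7 [end]
Varint 6: bytes[11:12] = 27 -> value 39 (1 byte(s))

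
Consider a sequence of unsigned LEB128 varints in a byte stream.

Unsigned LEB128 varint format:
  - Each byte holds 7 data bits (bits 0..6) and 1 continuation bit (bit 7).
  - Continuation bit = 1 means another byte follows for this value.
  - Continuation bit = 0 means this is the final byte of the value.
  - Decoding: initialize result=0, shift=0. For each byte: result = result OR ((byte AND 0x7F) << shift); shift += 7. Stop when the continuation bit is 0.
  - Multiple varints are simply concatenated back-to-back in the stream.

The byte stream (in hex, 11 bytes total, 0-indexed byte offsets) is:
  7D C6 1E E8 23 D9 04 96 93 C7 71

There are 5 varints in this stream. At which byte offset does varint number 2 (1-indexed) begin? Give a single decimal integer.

Answer: 1

Derivation:
  byte[0]=0x7D cont=0 payload=0x7D=125: acc |= 125<<0 -> acc=125 shift=7 [end]
Varint 1: bytes[0:1] = 7D -> value 125 (1 byte(s))
  byte[1]=0xC6 cont=1 payload=0x46=70: acc |= 70<<0 -> acc=70 shift=7
  byte[2]=0x1E cont=0 payload=0x1E=30: acc |= 30<<7 -> acc=3910 shift=14 [end]
Varint 2: bytes[1:3] = C6 1E -> value 3910 (2 byte(s))
  byte[3]=0xE8 cont=1 payload=0x68=104: acc |= 104<<0 -> acc=104 shift=7
  byte[4]=0x23 cont=0 payload=0x23=35: acc |= 35<<7 -> acc=4584 shift=14 [end]
Varint 3: bytes[3:5] = E8 23 -> value 4584 (2 byte(s))
  byte[5]=0xD9 cont=1 payload=0x59=89: acc |= 89<<0 -> acc=89 shift=7
  byte[6]=0x04 cont=0 payload=0x04=4: acc |= 4<<7 -> acc=601 shift=14 [end]
Varint 4: bytes[5:7] = D9 04 -> value 601 (2 byte(s))
  byte[7]=0x96 cont=1 payload=0x16=22: acc |= 22<<0 -> acc=22 shift=7
  byte[8]=0x93 cont=1 payload=0x13=19: acc |= 19<<7 -> acc=2454 shift=14
  byte[9]=0xC7 cont=1 payload=0x47=71: acc |= 71<<14 -> acc=1165718 shift=21
  byte[10]=0x71 cont=0 payload=0x71=113: acc |= 113<<21 -> acc=238143894 shift=28 [end]
Varint 5: bytes[7:11] = 96 93 C7 71 -> value 238143894 (4 byte(s))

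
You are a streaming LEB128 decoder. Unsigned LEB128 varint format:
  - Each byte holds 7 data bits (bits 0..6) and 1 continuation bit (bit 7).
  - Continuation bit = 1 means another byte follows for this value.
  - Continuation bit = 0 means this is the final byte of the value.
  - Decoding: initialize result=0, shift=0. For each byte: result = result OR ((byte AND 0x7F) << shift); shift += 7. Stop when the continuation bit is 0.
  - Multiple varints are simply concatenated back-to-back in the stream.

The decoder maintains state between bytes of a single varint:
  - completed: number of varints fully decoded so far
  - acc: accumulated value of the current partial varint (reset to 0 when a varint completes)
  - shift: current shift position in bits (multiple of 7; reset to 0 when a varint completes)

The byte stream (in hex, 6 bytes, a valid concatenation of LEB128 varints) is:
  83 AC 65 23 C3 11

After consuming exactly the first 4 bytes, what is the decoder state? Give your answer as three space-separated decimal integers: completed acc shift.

Answer: 2 0 0

Derivation:
byte[0]=0x83 cont=1 payload=0x03: acc |= 3<<0 -> completed=0 acc=3 shift=7
byte[1]=0xAC cont=1 payload=0x2C: acc |= 44<<7 -> completed=0 acc=5635 shift=14
byte[2]=0x65 cont=0 payload=0x65: varint #1 complete (value=1660419); reset -> completed=1 acc=0 shift=0
byte[3]=0x23 cont=0 payload=0x23: varint #2 complete (value=35); reset -> completed=2 acc=0 shift=0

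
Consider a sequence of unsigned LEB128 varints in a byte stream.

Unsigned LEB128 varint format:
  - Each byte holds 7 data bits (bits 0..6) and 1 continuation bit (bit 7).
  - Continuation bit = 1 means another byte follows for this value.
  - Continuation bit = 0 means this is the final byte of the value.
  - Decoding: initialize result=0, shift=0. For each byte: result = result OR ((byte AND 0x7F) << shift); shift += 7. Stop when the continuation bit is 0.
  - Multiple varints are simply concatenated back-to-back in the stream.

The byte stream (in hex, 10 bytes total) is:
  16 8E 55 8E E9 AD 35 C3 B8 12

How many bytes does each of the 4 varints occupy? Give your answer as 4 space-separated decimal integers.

  byte[0]=0x16 cont=0 payload=0x16=22: acc |= 22<<0 -> acc=22 shift=7 [end]
Varint 1: bytes[0:1] = 16 -> value 22 (1 byte(s))
  byte[1]=0x8E cont=1 payload=0x0E=14: acc |= 14<<0 -> acc=14 shift=7
  byte[2]=0x55 cont=0 payload=0x55=85: acc |= 85<<7 -> acc=10894 shift=14 [end]
Varint 2: bytes[1:3] = 8E 55 -> value 10894 (2 byte(s))
  byte[3]=0x8E cont=1 payload=0x0E=14: acc |= 14<<0 -> acc=14 shift=7
  byte[4]=0xE9 cont=1 payload=0x69=105: acc |= 105<<7 -> acc=13454 shift=14
  byte[5]=0xAD cont=1 payload=0x2D=45: acc |= 45<<14 -> acc=750734 shift=21
  byte[6]=0x35 cont=0 payload=0x35=53: acc |= 53<<21 -> acc=111899790 shift=28 [end]
Varint 3: bytes[3:7] = 8E E9 AD 35 -> value 111899790 (4 byte(s))
  byte[7]=0xC3 cont=1 payload=0x43=67: acc |= 67<<0 -> acc=67 shift=7
  byte[8]=0xB8 cont=1 payload=0x38=56: acc |= 56<<7 -> acc=7235 shift=14
  byte[9]=0x12 cont=0 payload=0x12=18: acc |= 18<<14 -> acc=302147 shift=21 [end]
Varint 4: bytes[7:10] = C3 B8 12 -> value 302147 (3 byte(s))

Answer: 1 2 4 3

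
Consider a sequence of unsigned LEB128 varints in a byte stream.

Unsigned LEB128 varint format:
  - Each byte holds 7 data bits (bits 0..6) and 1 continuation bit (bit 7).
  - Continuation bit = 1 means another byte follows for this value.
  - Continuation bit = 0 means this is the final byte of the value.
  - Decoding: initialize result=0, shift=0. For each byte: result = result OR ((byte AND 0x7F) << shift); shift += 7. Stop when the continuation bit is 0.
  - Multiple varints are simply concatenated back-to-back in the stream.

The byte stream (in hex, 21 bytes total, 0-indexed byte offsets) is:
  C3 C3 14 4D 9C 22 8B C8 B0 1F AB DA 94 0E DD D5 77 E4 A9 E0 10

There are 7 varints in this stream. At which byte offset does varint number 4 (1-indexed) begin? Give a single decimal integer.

  byte[0]=0xC3 cont=1 payload=0x43=67: acc |= 67<<0 -> acc=67 shift=7
  byte[1]=0xC3 cont=1 payload=0x43=67: acc |= 67<<7 -> acc=8643 shift=14
  byte[2]=0x14 cont=0 payload=0x14=20: acc |= 20<<14 -> acc=336323 shift=21 [end]
Varint 1: bytes[0:3] = C3 C3 14 -> value 336323 (3 byte(s))
  byte[3]=0x4D cont=0 payload=0x4D=77: acc |= 77<<0 -> acc=77 shift=7 [end]
Varint 2: bytes[3:4] = 4D -> value 77 (1 byte(s))
  byte[4]=0x9C cont=1 payload=0x1C=28: acc |= 28<<0 -> acc=28 shift=7
  byte[5]=0x22 cont=0 payload=0x22=34: acc |= 34<<7 -> acc=4380 shift=14 [end]
Varint 3: bytes[4:6] = 9C 22 -> value 4380 (2 byte(s))
  byte[6]=0x8B cont=1 payload=0x0B=11: acc |= 11<<0 -> acc=11 shift=7
  byte[7]=0xC8 cont=1 payload=0x48=72: acc |= 72<<7 -> acc=9227 shift=14
  byte[8]=0xB0 cont=1 payload=0x30=48: acc |= 48<<14 -> acc=795659 shift=21
  byte[9]=0x1F cont=0 payload=0x1F=31: acc |= 31<<21 -> acc=65807371 shift=28 [end]
Varint 4: bytes[6:10] = 8B C8 B0 1F -> value 65807371 (4 byte(s))
  byte[10]=0xAB cont=1 payload=0x2B=43: acc |= 43<<0 -> acc=43 shift=7
  byte[11]=0xDA cont=1 payload=0x5A=90: acc |= 90<<7 -> acc=11563 shift=14
  byte[12]=0x94 cont=1 payload=0x14=20: acc |= 20<<14 -> acc=339243 shift=21
  byte[13]=0x0E cont=0 payload=0x0E=14: acc |= 14<<21 -> acc=29699371 shift=28 [end]
Varint 5: bytes[10:14] = AB DA 94 0E -> value 29699371 (4 byte(s))
  byte[14]=0xDD cont=1 payload=0x5D=93: acc |= 93<<0 -> acc=93 shift=7
  byte[15]=0xD5 cont=1 payload=0x55=85: acc |= 85<<7 -> acc=10973 shift=14
  byte[16]=0x77 cont=0 payload=0x77=119: acc |= 119<<14 -> acc=1960669 shift=21 [end]
Varint 6: bytes[14:17] = DD D5 77 -> value 1960669 (3 byte(s))
  byte[17]=0xE4 cont=1 payload=0x64=100: acc |= 100<<0 -> acc=100 shift=7
  byte[18]=0xA9 cont=1 payload=0x29=41: acc |= 41<<7 -> acc=5348 shift=14
  byte[19]=0xE0 cont=1 payload=0x60=96: acc |= 96<<14 -> acc=1578212 shift=21
  byte[20]=0x10 cont=0 payload=0x10=16: acc |= 16<<21 -> acc=35132644 shift=28 [end]
Varint 7: bytes[17:21] = E4 A9 E0 10 -> value 35132644 (4 byte(s))

Answer: 6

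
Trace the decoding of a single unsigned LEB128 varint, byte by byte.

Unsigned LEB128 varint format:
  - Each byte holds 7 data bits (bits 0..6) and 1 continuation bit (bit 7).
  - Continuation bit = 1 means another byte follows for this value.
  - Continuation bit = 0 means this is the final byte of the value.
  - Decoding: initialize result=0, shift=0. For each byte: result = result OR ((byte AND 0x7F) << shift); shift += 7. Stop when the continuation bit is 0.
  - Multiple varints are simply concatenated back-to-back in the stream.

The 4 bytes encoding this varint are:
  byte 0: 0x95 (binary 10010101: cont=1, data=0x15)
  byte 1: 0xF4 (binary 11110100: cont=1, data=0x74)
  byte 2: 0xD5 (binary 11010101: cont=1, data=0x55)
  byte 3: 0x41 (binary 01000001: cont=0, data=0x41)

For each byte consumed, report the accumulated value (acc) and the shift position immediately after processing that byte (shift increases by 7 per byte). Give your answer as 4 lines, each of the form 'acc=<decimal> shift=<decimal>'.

Answer: acc=21 shift=7
acc=14869 shift=14
acc=1407509 shift=21
acc=137722389 shift=28

Derivation:
byte 0=0x95: payload=0x15=21, contrib = 21<<0 = 21; acc -> 21, shift -> 7
byte 1=0xF4: payload=0x74=116, contrib = 116<<7 = 14848; acc -> 14869, shift -> 14
byte 2=0xD5: payload=0x55=85, contrib = 85<<14 = 1392640; acc -> 1407509, shift -> 21
byte 3=0x41: payload=0x41=65, contrib = 65<<21 = 136314880; acc -> 137722389, shift -> 28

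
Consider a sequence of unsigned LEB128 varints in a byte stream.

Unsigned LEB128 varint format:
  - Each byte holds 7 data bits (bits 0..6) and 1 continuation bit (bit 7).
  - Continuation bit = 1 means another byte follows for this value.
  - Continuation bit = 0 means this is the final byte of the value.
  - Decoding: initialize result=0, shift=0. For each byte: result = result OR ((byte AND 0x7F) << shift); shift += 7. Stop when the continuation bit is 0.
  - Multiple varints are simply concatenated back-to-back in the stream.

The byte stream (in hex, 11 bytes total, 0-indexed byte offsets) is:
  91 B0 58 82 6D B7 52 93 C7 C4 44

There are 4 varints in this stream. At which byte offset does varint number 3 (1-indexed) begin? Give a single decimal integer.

  byte[0]=0x91 cont=1 payload=0x11=17: acc |= 17<<0 -> acc=17 shift=7
  byte[1]=0xB0 cont=1 payload=0x30=48: acc |= 48<<7 -> acc=6161 shift=14
  byte[2]=0x58 cont=0 payload=0x58=88: acc |= 88<<14 -> acc=1447953 shift=21 [end]
Varint 1: bytes[0:3] = 91 B0 58 -> value 1447953 (3 byte(s))
  byte[3]=0x82 cont=1 payload=0x02=2: acc |= 2<<0 -> acc=2 shift=7
  byte[4]=0x6D cont=0 payload=0x6D=109: acc |= 109<<7 -> acc=13954 shift=14 [end]
Varint 2: bytes[3:5] = 82 6D -> value 13954 (2 byte(s))
  byte[5]=0xB7 cont=1 payload=0x37=55: acc |= 55<<0 -> acc=55 shift=7
  byte[6]=0x52 cont=0 payload=0x52=82: acc |= 82<<7 -> acc=10551 shift=14 [end]
Varint 3: bytes[5:7] = B7 52 -> value 10551 (2 byte(s))
  byte[7]=0x93 cont=1 payload=0x13=19: acc |= 19<<0 -> acc=19 shift=7
  byte[8]=0xC7 cont=1 payload=0x47=71: acc |= 71<<7 -> acc=9107 shift=14
  byte[9]=0xC4 cont=1 payload=0x44=68: acc |= 68<<14 -> acc=1123219 shift=21
  byte[10]=0x44 cont=0 payload=0x44=68: acc |= 68<<21 -> acc=143729555 shift=28 [end]
Varint 4: bytes[7:11] = 93 C7 C4 44 -> value 143729555 (4 byte(s))

Answer: 5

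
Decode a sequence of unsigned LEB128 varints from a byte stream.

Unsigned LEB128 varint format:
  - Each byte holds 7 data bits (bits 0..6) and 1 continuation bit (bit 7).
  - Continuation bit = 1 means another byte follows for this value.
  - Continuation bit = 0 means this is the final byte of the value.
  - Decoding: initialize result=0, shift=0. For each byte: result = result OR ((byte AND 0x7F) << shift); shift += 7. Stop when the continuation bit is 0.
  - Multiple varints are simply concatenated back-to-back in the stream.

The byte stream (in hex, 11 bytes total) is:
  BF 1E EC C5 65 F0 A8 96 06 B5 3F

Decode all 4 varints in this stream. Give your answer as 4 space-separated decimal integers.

  byte[0]=0xBF cont=1 payload=0x3F=63: acc |= 63<<0 -> acc=63 shift=7
  byte[1]=0x1E cont=0 payload=0x1E=30: acc |= 30<<7 -> acc=3903 shift=14 [end]
Varint 1: bytes[0:2] = BF 1E -> value 3903 (2 byte(s))
  byte[2]=0xEC cont=1 payload=0x6C=108: acc |= 108<<0 -> acc=108 shift=7
  byte[3]=0xC5 cont=1 payload=0x45=69: acc |= 69<<7 -> acc=8940 shift=14
  byte[4]=0x65 cont=0 payload=0x65=101: acc |= 101<<14 -> acc=1663724 shift=21 [end]
Varint 2: bytes[2:5] = EC C5 65 -> value 1663724 (3 byte(s))
  byte[5]=0xF0 cont=1 payload=0x70=112: acc |= 112<<0 -> acc=112 shift=7
  byte[6]=0xA8 cont=1 payload=0x28=40: acc |= 40<<7 -> acc=5232 shift=14
  byte[7]=0x96 cont=1 payload=0x16=22: acc |= 22<<14 -> acc=365680 shift=21
  byte[8]=0x06 cont=0 payload=0x06=6: acc |= 6<<21 -> acc=12948592 shift=28 [end]
Varint 3: bytes[5:9] = F0 A8 96 06 -> value 12948592 (4 byte(s))
  byte[9]=0xB5 cont=1 payload=0x35=53: acc |= 53<<0 -> acc=53 shift=7
  byte[10]=0x3F cont=0 payload=0x3F=63: acc |= 63<<7 -> acc=8117 shift=14 [end]
Varint 4: bytes[9:11] = B5 3F -> value 8117 (2 byte(s))

Answer: 3903 1663724 12948592 8117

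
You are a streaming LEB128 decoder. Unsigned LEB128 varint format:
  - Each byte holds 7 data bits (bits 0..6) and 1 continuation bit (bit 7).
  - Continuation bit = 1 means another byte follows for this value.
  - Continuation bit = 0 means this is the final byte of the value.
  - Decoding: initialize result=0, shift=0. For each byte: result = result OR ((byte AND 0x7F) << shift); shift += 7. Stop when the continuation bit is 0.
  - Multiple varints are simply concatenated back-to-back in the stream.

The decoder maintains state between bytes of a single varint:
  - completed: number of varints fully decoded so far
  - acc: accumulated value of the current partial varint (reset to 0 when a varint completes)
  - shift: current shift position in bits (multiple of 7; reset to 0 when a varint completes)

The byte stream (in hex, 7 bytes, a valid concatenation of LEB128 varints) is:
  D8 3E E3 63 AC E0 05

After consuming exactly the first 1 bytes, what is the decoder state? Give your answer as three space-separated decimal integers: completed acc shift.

Answer: 0 88 7

Derivation:
byte[0]=0xD8 cont=1 payload=0x58: acc |= 88<<0 -> completed=0 acc=88 shift=7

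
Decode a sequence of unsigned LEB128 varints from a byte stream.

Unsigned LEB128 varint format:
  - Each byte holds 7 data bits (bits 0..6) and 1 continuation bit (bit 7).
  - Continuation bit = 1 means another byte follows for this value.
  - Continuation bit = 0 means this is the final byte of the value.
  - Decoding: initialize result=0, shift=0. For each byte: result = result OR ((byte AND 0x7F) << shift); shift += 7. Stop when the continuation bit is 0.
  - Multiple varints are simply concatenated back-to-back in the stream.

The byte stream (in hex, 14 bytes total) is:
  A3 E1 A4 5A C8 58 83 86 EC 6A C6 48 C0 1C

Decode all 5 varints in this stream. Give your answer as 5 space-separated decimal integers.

Answer: 189345955 11336 224068355 9286 3648

Derivation:
  byte[0]=0xA3 cont=1 payload=0x23=35: acc |= 35<<0 -> acc=35 shift=7
  byte[1]=0xE1 cont=1 payload=0x61=97: acc |= 97<<7 -> acc=12451 shift=14
  byte[2]=0xA4 cont=1 payload=0x24=36: acc |= 36<<14 -> acc=602275 shift=21
  byte[3]=0x5A cont=0 payload=0x5A=90: acc |= 90<<21 -> acc=189345955 shift=28 [end]
Varint 1: bytes[0:4] = A3 E1 A4 5A -> value 189345955 (4 byte(s))
  byte[4]=0xC8 cont=1 payload=0x48=72: acc |= 72<<0 -> acc=72 shift=7
  byte[5]=0x58 cont=0 payload=0x58=88: acc |= 88<<7 -> acc=11336 shift=14 [end]
Varint 2: bytes[4:6] = C8 58 -> value 11336 (2 byte(s))
  byte[6]=0x83 cont=1 payload=0x03=3: acc |= 3<<0 -> acc=3 shift=7
  byte[7]=0x86 cont=1 payload=0x06=6: acc |= 6<<7 -> acc=771 shift=14
  byte[8]=0xEC cont=1 payload=0x6C=108: acc |= 108<<14 -> acc=1770243 shift=21
  byte[9]=0x6A cont=0 payload=0x6A=106: acc |= 106<<21 -> acc=224068355 shift=28 [end]
Varint 3: bytes[6:10] = 83 86 EC 6A -> value 224068355 (4 byte(s))
  byte[10]=0xC6 cont=1 payload=0x46=70: acc |= 70<<0 -> acc=70 shift=7
  byte[11]=0x48 cont=0 payload=0x48=72: acc |= 72<<7 -> acc=9286 shift=14 [end]
Varint 4: bytes[10:12] = C6 48 -> value 9286 (2 byte(s))
  byte[12]=0xC0 cont=1 payload=0x40=64: acc |= 64<<0 -> acc=64 shift=7
  byte[13]=0x1C cont=0 payload=0x1C=28: acc |= 28<<7 -> acc=3648 shift=14 [end]
Varint 5: bytes[12:14] = C0 1C -> value 3648 (2 byte(s))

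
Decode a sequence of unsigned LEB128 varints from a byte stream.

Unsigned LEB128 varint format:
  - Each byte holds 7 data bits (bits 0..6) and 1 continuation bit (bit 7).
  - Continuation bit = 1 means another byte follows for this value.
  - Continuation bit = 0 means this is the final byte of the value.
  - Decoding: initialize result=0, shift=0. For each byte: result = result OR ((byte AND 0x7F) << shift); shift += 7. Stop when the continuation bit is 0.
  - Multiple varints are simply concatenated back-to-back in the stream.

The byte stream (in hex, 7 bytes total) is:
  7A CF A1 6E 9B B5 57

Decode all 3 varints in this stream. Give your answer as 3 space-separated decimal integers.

  byte[0]=0x7A cont=0 payload=0x7A=122: acc |= 122<<0 -> acc=122 shift=7 [end]
Varint 1: bytes[0:1] = 7A -> value 122 (1 byte(s))
  byte[1]=0xCF cont=1 payload=0x4F=79: acc |= 79<<0 -> acc=79 shift=7
  byte[2]=0xA1 cont=1 payload=0x21=33: acc |= 33<<7 -> acc=4303 shift=14
  byte[3]=0x6E cont=0 payload=0x6E=110: acc |= 110<<14 -> acc=1806543 shift=21 [end]
Varint 2: bytes[1:4] = CF A1 6E -> value 1806543 (3 byte(s))
  byte[4]=0x9B cont=1 payload=0x1B=27: acc |= 27<<0 -> acc=27 shift=7
  byte[5]=0xB5 cont=1 payload=0x35=53: acc |= 53<<7 -> acc=6811 shift=14
  byte[6]=0x57 cont=0 payload=0x57=87: acc |= 87<<14 -> acc=1432219 shift=21 [end]
Varint 3: bytes[4:7] = 9B B5 57 -> value 1432219 (3 byte(s))

Answer: 122 1806543 1432219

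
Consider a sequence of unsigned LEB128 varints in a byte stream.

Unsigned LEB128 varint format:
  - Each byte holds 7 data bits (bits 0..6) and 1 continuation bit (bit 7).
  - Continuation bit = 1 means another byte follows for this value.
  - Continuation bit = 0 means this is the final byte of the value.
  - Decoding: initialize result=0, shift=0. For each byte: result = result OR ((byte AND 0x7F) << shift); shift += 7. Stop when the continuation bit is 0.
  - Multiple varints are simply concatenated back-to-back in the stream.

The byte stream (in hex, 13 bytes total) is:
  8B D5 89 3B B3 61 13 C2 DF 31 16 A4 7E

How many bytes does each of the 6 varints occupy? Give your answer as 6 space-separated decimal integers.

  byte[0]=0x8B cont=1 payload=0x0B=11: acc |= 11<<0 -> acc=11 shift=7
  byte[1]=0xD5 cont=1 payload=0x55=85: acc |= 85<<7 -> acc=10891 shift=14
  byte[2]=0x89 cont=1 payload=0x09=9: acc |= 9<<14 -> acc=158347 shift=21
  byte[3]=0x3B cont=0 payload=0x3B=59: acc |= 59<<21 -> acc=123890315 shift=28 [end]
Varint 1: bytes[0:4] = 8B D5 89 3B -> value 123890315 (4 byte(s))
  byte[4]=0xB3 cont=1 payload=0x33=51: acc |= 51<<0 -> acc=51 shift=7
  byte[5]=0x61 cont=0 payload=0x61=97: acc |= 97<<7 -> acc=12467 shift=14 [end]
Varint 2: bytes[4:6] = B3 61 -> value 12467 (2 byte(s))
  byte[6]=0x13 cont=0 payload=0x13=19: acc |= 19<<0 -> acc=19 shift=7 [end]
Varint 3: bytes[6:7] = 13 -> value 19 (1 byte(s))
  byte[7]=0xC2 cont=1 payload=0x42=66: acc |= 66<<0 -> acc=66 shift=7
  byte[8]=0xDF cont=1 payload=0x5F=95: acc |= 95<<7 -> acc=12226 shift=14
  byte[9]=0x31 cont=0 payload=0x31=49: acc |= 49<<14 -> acc=815042 shift=21 [end]
Varint 4: bytes[7:10] = C2 DF 31 -> value 815042 (3 byte(s))
  byte[10]=0x16 cont=0 payload=0x16=22: acc |= 22<<0 -> acc=22 shift=7 [end]
Varint 5: bytes[10:11] = 16 -> value 22 (1 byte(s))
  byte[11]=0xA4 cont=1 payload=0x24=36: acc |= 36<<0 -> acc=36 shift=7
  byte[12]=0x7E cont=0 payload=0x7E=126: acc |= 126<<7 -> acc=16164 shift=14 [end]
Varint 6: bytes[11:13] = A4 7E -> value 16164 (2 byte(s))

Answer: 4 2 1 3 1 2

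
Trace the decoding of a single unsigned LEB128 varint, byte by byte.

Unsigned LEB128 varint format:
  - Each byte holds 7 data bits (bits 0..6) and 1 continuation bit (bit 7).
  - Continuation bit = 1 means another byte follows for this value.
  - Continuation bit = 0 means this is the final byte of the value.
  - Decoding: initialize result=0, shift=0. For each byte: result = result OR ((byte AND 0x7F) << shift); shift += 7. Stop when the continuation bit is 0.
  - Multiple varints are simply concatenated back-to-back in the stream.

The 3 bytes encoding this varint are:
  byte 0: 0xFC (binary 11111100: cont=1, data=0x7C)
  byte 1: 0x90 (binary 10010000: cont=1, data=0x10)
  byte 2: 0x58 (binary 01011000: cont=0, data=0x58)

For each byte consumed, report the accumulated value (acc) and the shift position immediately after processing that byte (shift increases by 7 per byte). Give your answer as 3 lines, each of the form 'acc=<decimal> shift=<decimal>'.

Answer: acc=124 shift=7
acc=2172 shift=14
acc=1443964 shift=21

Derivation:
byte 0=0xFC: payload=0x7C=124, contrib = 124<<0 = 124; acc -> 124, shift -> 7
byte 1=0x90: payload=0x10=16, contrib = 16<<7 = 2048; acc -> 2172, shift -> 14
byte 2=0x58: payload=0x58=88, contrib = 88<<14 = 1441792; acc -> 1443964, shift -> 21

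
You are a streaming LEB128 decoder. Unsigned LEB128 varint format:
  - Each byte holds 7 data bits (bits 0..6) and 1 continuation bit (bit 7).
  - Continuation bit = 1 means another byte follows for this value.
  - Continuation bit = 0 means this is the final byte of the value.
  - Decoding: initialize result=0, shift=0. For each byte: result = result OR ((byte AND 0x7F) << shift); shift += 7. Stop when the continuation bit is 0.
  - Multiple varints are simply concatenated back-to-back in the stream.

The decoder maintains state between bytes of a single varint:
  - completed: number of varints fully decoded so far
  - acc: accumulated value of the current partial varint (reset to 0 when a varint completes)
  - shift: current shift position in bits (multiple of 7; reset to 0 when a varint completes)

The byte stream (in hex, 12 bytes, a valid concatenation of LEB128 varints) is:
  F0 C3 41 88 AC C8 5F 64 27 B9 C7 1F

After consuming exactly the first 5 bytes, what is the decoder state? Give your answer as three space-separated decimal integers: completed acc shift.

Answer: 1 5640 14

Derivation:
byte[0]=0xF0 cont=1 payload=0x70: acc |= 112<<0 -> completed=0 acc=112 shift=7
byte[1]=0xC3 cont=1 payload=0x43: acc |= 67<<7 -> completed=0 acc=8688 shift=14
byte[2]=0x41 cont=0 payload=0x41: varint #1 complete (value=1073648); reset -> completed=1 acc=0 shift=0
byte[3]=0x88 cont=1 payload=0x08: acc |= 8<<0 -> completed=1 acc=8 shift=7
byte[4]=0xAC cont=1 payload=0x2C: acc |= 44<<7 -> completed=1 acc=5640 shift=14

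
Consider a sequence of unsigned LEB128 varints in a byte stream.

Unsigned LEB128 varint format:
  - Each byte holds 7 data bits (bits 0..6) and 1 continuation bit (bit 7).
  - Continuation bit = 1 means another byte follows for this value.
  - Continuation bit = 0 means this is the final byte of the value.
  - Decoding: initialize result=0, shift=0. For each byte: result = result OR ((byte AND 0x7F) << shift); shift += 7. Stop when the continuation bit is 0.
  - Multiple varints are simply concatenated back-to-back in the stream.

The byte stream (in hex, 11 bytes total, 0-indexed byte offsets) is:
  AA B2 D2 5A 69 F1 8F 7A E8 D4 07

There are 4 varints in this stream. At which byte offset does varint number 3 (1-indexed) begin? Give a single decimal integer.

  byte[0]=0xAA cont=1 payload=0x2A=42: acc |= 42<<0 -> acc=42 shift=7
  byte[1]=0xB2 cont=1 payload=0x32=50: acc |= 50<<7 -> acc=6442 shift=14
  byte[2]=0xD2 cont=1 payload=0x52=82: acc |= 82<<14 -> acc=1349930 shift=21
  byte[3]=0x5A cont=0 payload=0x5A=90: acc |= 90<<21 -> acc=190093610 shift=28 [end]
Varint 1: bytes[0:4] = AA B2 D2 5A -> value 190093610 (4 byte(s))
  byte[4]=0x69 cont=0 payload=0x69=105: acc |= 105<<0 -> acc=105 shift=7 [end]
Varint 2: bytes[4:5] = 69 -> value 105 (1 byte(s))
  byte[5]=0xF1 cont=1 payload=0x71=113: acc |= 113<<0 -> acc=113 shift=7
  byte[6]=0x8F cont=1 payload=0x0F=15: acc |= 15<<7 -> acc=2033 shift=14
  byte[7]=0x7A cont=0 payload=0x7A=122: acc |= 122<<14 -> acc=2000881 shift=21 [end]
Varint 3: bytes[5:8] = F1 8F 7A -> value 2000881 (3 byte(s))
  byte[8]=0xE8 cont=1 payload=0x68=104: acc |= 104<<0 -> acc=104 shift=7
  byte[9]=0xD4 cont=1 payload=0x54=84: acc |= 84<<7 -> acc=10856 shift=14
  byte[10]=0x07 cont=0 payload=0x07=7: acc |= 7<<14 -> acc=125544 shift=21 [end]
Varint 4: bytes[8:11] = E8 D4 07 -> value 125544 (3 byte(s))

Answer: 5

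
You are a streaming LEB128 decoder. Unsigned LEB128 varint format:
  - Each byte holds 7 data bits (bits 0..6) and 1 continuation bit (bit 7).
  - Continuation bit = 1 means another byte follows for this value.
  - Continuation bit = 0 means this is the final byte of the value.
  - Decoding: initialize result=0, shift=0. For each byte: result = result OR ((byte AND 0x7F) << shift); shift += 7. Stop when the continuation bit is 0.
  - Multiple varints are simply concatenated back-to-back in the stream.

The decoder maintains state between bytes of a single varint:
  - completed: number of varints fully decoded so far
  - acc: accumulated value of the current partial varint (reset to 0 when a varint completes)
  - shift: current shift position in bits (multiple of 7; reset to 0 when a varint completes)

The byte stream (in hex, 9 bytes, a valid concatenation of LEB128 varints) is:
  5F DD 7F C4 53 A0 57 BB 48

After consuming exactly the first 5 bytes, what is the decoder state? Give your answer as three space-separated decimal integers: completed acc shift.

byte[0]=0x5F cont=0 payload=0x5F: varint #1 complete (value=95); reset -> completed=1 acc=0 shift=0
byte[1]=0xDD cont=1 payload=0x5D: acc |= 93<<0 -> completed=1 acc=93 shift=7
byte[2]=0x7F cont=0 payload=0x7F: varint #2 complete (value=16349); reset -> completed=2 acc=0 shift=0
byte[3]=0xC4 cont=1 payload=0x44: acc |= 68<<0 -> completed=2 acc=68 shift=7
byte[4]=0x53 cont=0 payload=0x53: varint #3 complete (value=10692); reset -> completed=3 acc=0 shift=0

Answer: 3 0 0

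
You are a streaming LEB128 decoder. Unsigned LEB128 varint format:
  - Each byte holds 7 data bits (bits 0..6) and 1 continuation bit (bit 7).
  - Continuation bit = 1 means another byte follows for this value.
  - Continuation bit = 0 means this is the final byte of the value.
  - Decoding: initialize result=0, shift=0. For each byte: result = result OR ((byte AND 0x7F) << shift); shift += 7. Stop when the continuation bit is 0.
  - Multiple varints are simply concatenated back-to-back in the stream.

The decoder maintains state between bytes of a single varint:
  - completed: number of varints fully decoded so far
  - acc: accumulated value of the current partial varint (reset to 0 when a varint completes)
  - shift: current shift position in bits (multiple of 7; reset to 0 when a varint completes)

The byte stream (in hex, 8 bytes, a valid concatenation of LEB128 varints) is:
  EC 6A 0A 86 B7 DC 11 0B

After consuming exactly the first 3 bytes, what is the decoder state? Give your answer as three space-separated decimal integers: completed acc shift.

byte[0]=0xEC cont=1 payload=0x6C: acc |= 108<<0 -> completed=0 acc=108 shift=7
byte[1]=0x6A cont=0 payload=0x6A: varint #1 complete (value=13676); reset -> completed=1 acc=0 shift=0
byte[2]=0x0A cont=0 payload=0x0A: varint #2 complete (value=10); reset -> completed=2 acc=0 shift=0

Answer: 2 0 0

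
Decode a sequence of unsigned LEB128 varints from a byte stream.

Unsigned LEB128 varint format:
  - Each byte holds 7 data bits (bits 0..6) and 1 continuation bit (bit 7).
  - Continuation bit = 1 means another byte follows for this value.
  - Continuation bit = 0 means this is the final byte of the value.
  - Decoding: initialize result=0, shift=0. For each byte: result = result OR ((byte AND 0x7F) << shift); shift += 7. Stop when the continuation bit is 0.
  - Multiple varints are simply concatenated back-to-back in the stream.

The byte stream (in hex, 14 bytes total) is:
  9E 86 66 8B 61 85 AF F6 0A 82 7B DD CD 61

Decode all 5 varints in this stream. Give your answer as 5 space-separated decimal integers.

Answer: 1671966 12427 22910853 15746 1599197

Derivation:
  byte[0]=0x9E cont=1 payload=0x1E=30: acc |= 30<<0 -> acc=30 shift=7
  byte[1]=0x86 cont=1 payload=0x06=6: acc |= 6<<7 -> acc=798 shift=14
  byte[2]=0x66 cont=0 payload=0x66=102: acc |= 102<<14 -> acc=1671966 shift=21 [end]
Varint 1: bytes[0:3] = 9E 86 66 -> value 1671966 (3 byte(s))
  byte[3]=0x8B cont=1 payload=0x0B=11: acc |= 11<<0 -> acc=11 shift=7
  byte[4]=0x61 cont=0 payload=0x61=97: acc |= 97<<7 -> acc=12427 shift=14 [end]
Varint 2: bytes[3:5] = 8B 61 -> value 12427 (2 byte(s))
  byte[5]=0x85 cont=1 payload=0x05=5: acc |= 5<<0 -> acc=5 shift=7
  byte[6]=0xAF cont=1 payload=0x2F=47: acc |= 47<<7 -> acc=6021 shift=14
  byte[7]=0xF6 cont=1 payload=0x76=118: acc |= 118<<14 -> acc=1939333 shift=21
  byte[8]=0x0A cont=0 payload=0x0A=10: acc |= 10<<21 -> acc=22910853 shift=28 [end]
Varint 3: bytes[5:9] = 85 AF F6 0A -> value 22910853 (4 byte(s))
  byte[9]=0x82 cont=1 payload=0x02=2: acc |= 2<<0 -> acc=2 shift=7
  byte[10]=0x7B cont=0 payload=0x7B=123: acc |= 123<<7 -> acc=15746 shift=14 [end]
Varint 4: bytes[9:11] = 82 7B -> value 15746 (2 byte(s))
  byte[11]=0xDD cont=1 payload=0x5D=93: acc |= 93<<0 -> acc=93 shift=7
  byte[12]=0xCD cont=1 payload=0x4D=77: acc |= 77<<7 -> acc=9949 shift=14
  byte[13]=0x61 cont=0 payload=0x61=97: acc |= 97<<14 -> acc=1599197 shift=21 [end]
Varint 5: bytes[11:14] = DD CD 61 -> value 1599197 (3 byte(s))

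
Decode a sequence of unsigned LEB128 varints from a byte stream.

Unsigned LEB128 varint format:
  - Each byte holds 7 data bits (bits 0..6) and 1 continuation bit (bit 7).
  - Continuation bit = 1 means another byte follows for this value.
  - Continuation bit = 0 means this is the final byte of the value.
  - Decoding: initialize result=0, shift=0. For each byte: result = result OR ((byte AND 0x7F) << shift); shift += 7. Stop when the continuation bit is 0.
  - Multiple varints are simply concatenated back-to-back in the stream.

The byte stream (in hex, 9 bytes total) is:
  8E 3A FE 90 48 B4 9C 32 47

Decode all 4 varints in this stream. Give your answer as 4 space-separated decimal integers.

  byte[0]=0x8E cont=1 payload=0x0E=14: acc |= 14<<0 -> acc=14 shift=7
  byte[1]=0x3A cont=0 payload=0x3A=58: acc |= 58<<7 -> acc=7438 shift=14 [end]
Varint 1: bytes[0:2] = 8E 3A -> value 7438 (2 byte(s))
  byte[2]=0xFE cont=1 payload=0x7E=126: acc |= 126<<0 -> acc=126 shift=7
  byte[3]=0x90 cont=1 payload=0x10=16: acc |= 16<<7 -> acc=2174 shift=14
  byte[4]=0x48 cont=0 payload=0x48=72: acc |= 72<<14 -> acc=1181822 shift=21 [end]
Varint 2: bytes[2:5] = FE 90 48 -> value 1181822 (3 byte(s))
  byte[5]=0xB4 cont=1 payload=0x34=52: acc |= 52<<0 -> acc=52 shift=7
  byte[6]=0x9C cont=1 payload=0x1C=28: acc |= 28<<7 -> acc=3636 shift=14
  byte[7]=0x32 cont=0 payload=0x32=50: acc |= 50<<14 -> acc=822836 shift=21 [end]
Varint 3: bytes[5:8] = B4 9C 32 -> value 822836 (3 byte(s))
  byte[8]=0x47 cont=0 payload=0x47=71: acc |= 71<<0 -> acc=71 shift=7 [end]
Varint 4: bytes[8:9] = 47 -> value 71 (1 byte(s))

Answer: 7438 1181822 822836 71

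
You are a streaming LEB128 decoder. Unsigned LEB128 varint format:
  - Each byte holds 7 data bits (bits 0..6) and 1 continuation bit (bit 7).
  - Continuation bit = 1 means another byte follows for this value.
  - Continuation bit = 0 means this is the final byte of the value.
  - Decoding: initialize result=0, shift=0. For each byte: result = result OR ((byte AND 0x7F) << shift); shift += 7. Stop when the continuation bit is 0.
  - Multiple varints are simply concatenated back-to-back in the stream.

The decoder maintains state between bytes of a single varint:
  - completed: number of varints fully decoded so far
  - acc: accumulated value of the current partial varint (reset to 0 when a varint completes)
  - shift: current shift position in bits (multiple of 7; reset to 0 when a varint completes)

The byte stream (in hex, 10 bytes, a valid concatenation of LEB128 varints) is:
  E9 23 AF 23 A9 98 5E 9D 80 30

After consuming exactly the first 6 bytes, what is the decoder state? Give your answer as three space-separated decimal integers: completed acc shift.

byte[0]=0xE9 cont=1 payload=0x69: acc |= 105<<0 -> completed=0 acc=105 shift=7
byte[1]=0x23 cont=0 payload=0x23: varint #1 complete (value=4585); reset -> completed=1 acc=0 shift=0
byte[2]=0xAF cont=1 payload=0x2F: acc |= 47<<0 -> completed=1 acc=47 shift=7
byte[3]=0x23 cont=0 payload=0x23: varint #2 complete (value=4527); reset -> completed=2 acc=0 shift=0
byte[4]=0xA9 cont=1 payload=0x29: acc |= 41<<0 -> completed=2 acc=41 shift=7
byte[5]=0x98 cont=1 payload=0x18: acc |= 24<<7 -> completed=2 acc=3113 shift=14

Answer: 2 3113 14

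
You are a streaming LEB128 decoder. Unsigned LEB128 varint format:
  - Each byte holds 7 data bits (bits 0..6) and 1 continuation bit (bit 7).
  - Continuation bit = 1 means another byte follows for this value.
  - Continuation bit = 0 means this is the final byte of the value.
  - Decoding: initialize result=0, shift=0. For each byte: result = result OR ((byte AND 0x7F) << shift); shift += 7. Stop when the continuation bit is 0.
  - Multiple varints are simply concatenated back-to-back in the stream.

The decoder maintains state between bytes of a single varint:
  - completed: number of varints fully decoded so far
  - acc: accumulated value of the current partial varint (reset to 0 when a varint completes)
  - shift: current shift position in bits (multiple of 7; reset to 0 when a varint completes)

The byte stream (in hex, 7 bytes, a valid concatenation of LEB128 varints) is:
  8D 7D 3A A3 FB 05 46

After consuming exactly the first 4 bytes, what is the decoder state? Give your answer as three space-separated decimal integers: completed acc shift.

Answer: 2 35 7

Derivation:
byte[0]=0x8D cont=1 payload=0x0D: acc |= 13<<0 -> completed=0 acc=13 shift=7
byte[1]=0x7D cont=0 payload=0x7D: varint #1 complete (value=16013); reset -> completed=1 acc=0 shift=0
byte[2]=0x3A cont=0 payload=0x3A: varint #2 complete (value=58); reset -> completed=2 acc=0 shift=0
byte[3]=0xA3 cont=1 payload=0x23: acc |= 35<<0 -> completed=2 acc=35 shift=7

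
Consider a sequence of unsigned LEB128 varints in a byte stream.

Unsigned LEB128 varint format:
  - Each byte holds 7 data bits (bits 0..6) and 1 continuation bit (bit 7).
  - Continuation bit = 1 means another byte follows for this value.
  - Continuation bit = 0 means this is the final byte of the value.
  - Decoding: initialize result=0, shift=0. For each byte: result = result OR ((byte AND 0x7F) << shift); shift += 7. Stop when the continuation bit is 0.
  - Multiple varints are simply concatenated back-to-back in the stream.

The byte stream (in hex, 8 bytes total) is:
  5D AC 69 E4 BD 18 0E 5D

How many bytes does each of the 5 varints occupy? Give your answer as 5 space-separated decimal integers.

Answer: 1 2 3 1 1

Derivation:
  byte[0]=0x5D cont=0 payload=0x5D=93: acc |= 93<<0 -> acc=93 shift=7 [end]
Varint 1: bytes[0:1] = 5D -> value 93 (1 byte(s))
  byte[1]=0xAC cont=1 payload=0x2C=44: acc |= 44<<0 -> acc=44 shift=7
  byte[2]=0x69 cont=0 payload=0x69=105: acc |= 105<<7 -> acc=13484 shift=14 [end]
Varint 2: bytes[1:3] = AC 69 -> value 13484 (2 byte(s))
  byte[3]=0xE4 cont=1 payload=0x64=100: acc |= 100<<0 -> acc=100 shift=7
  byte[4]=0xBD cont=1 payload=0x3D=61: acc |= 61<<7 -> acc=7908 shift=14
  byte[5]=0x18 cont=0 payload=0x18=24: acc |= 24<<14 -> acc=401124 shift=21 [end]
Varint 3: bytes[3:6] = E4 BD 18 -> value 401124 (3 byte(s))
  byte[6]=0x0E cont=0 payload=0x0E=14: acc |= 14<<0 -> acc=14 shift=7 [end]
Varint 4: bytes[6:7] = 0E -> value 14 (1 byte(s))
  byte[7]=0x5D cont=0 payload=0x5D=93: acc |= 93<<0 -> acc=93 shift=7 [end]
Varint 5: bytes[7:8] = 5D -> value 93 (1 byte(s))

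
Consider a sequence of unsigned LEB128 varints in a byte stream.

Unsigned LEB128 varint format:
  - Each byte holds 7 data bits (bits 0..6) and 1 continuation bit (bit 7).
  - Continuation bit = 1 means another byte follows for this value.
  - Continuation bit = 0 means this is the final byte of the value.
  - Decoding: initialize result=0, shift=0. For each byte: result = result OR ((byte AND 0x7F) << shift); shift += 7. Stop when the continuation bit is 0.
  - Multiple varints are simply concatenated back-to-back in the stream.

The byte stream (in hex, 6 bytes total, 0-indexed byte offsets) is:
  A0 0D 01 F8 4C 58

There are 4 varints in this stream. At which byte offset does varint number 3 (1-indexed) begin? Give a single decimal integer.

Answer: 3

Derivation:
  byte[0]=0xA0 cont=1 payload=0x20=32: acc |= 32<<0 -> acc=32 shift=7
  byte[1]=0x0D cont=0 payload=0x0D=13: acc |= 13<<7 -> acc=1696 shift=14 [end]
Varint 1: bytes[0:2] = A0 0D -> value 1696 (2 byte(s))
  byte[2]=0x01 cont=0 payload=0x01=1: acc |= 1<<0 -> acc=1 shift=7 [end]
Varint 2: bytes[2:3] = 01 -> value 1 (1 byte(s))
  byte[3]=0xF8 cont=1 payload=0x78=120: acc |= 120<<0 -> acc=120 shift=7
  byte[4]=0x4C cont=0 payload=0x4C=76: acc |= 76<<7 -> acc=9848 shift=14 [end]
Varint 3: bytes[3:5] = F8 4C -> value 9848 (2 byte(s))
  byte[5]=0x58 cont=0 payload=0x58=88: acc |= 88<<0 -> acc=88 shift=7 [end]
Varint 4: bytes[5:6] = 58 -> value 88 (1 byte(s))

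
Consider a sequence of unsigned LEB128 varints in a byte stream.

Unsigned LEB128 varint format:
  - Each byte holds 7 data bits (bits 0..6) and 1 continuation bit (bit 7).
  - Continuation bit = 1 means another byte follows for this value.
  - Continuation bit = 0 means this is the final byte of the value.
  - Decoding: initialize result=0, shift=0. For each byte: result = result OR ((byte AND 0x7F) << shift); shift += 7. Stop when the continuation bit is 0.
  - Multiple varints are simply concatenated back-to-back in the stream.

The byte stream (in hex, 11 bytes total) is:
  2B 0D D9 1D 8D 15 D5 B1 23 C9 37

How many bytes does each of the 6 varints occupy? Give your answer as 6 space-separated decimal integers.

  byte[0]=0x2B cont=0 payload=0x2B=43: acc |= 43<<0 -> acc=43 shift=7 [end]
Varint 1: bytes[0:1] = 2B -> value 43 (1 byte(s))
  byte[1]=0x0D cont=0 payload=0x0D=13: acc |= 13<<0 -> acc=13 shift=7 [end]
Varint 2: bytes[1:2] = 0D -> value 13 (1 byte(s))
  byte[2]=0xD9 cont=1 payload=0x59=89: acc |= 89<<0 -> acc=89 shift=7
  byte[3]=0x1D cont=0 payload=0x1D=29: acc |= 29<<7 -> acc=3801 shift=14 [end]
Varint 3: bytes[2:4] = D9 1D -> value 3801 (2 byte(s))
  byte[4]=0x8D cont=1 payload=0x0D=13: acc |= 13<<0 -> acc=13 shift=7
  byte[5]=0x15 cont=0 payload=0x15=21: acc |= 21<<7 -> acc=2701 shift=14 [end]
Varint 4: bytes[4:6] = 8D 15 -> value 2701 (2 byte(s))
  byte[6]=0xD5 cont=1 payload=0x55=85: acc |= 85<<0 -> acc=85 shift=7
  byte[7]=0xB1 cont=1 payload=0x31=49: acc |= 49<<7 -> acc=6357 shift=14
  byte[8]=0x23 cont=0 payload=0x23=35: acc |= 35<<14 -> acc=579797 shift=21 [end]
Varint 5: bytes[6:9] = D5 B1 23 -> value 579797 (3 byte(s))
  byte[9]=0xC9 cont=1 payload=0x49=73: acc |= 73<<0 -> acc=73 shift=7
  byte[10]=0x37 cont=0 payload=0x37=55: acc |= 55<<7 -> acc=7113 shift=14 [end]
Varint 6: bytes[9:11] = C9 37 -> value 7113 (2 byte(s))

Answer: 1 1 2 2 3 2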